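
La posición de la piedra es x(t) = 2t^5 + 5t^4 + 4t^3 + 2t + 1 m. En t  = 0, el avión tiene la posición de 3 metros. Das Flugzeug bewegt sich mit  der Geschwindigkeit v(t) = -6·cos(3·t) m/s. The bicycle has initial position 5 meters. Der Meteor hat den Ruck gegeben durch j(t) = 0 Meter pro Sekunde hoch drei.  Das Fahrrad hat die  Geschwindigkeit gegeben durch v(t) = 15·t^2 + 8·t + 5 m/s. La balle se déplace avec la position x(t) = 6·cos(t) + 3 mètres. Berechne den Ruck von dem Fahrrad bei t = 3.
Wir müssen unsere Gleichung für die Geschwindigkeit v(t) = 15·t^2 + 8·t + 5 2-mal ableiten. Mit d/dt von v(t) finden wir a(t) = 30·t + 8. Durch Ableiten von der Beschleunigung erhalten wir den Ruck: j(t) = 30. Wir haben den Ruck j(t) = 30. Durch Einsetzen von t = 3: j(3) = 30.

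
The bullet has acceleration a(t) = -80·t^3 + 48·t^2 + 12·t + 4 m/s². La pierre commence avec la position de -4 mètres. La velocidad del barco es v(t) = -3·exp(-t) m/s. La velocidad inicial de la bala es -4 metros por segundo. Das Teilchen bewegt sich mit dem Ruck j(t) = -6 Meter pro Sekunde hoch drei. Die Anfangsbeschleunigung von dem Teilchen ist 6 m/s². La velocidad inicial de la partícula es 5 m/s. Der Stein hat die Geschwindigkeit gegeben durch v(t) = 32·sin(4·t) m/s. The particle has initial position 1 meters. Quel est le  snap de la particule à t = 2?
Pour résoudre ceci, nous devons prendre 1 dérivée de notre équation du jerk j(t) = -6. En dérivant le jerk, nous obtenons le snap: s(t) = 0. En utilisant s(t) = 0 et en substituant t = 2, nous trouvons s = 0.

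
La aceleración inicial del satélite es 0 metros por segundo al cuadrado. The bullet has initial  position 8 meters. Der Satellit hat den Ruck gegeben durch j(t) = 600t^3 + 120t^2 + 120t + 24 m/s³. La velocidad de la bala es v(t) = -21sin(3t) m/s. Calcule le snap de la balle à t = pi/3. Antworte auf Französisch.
Pour résoudre ceci, nous devons prendre 3 dérivées de notre équation de la vitesse v(t) = -21·sin(3·t). En prenant d/dt de v(t), nous trouvons a(t) = -63·cos(3·t). En prenant d/dt de a(t), nous trouvons j(t) = 189·sin(3·t). La dérivée du jerk donne le snap: s(t) = 567·cos(3·t). En utilisant s(t) = 567·cos(3·t) et en substituant t = pi/3, nous trouvons s = -567.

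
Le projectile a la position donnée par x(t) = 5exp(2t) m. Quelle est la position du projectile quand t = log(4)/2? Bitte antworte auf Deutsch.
Aus der Gleichung für die Position x(t) = 5·exp(2·t), setzen wir t = log(4)/2 ein und erhalten x = 20.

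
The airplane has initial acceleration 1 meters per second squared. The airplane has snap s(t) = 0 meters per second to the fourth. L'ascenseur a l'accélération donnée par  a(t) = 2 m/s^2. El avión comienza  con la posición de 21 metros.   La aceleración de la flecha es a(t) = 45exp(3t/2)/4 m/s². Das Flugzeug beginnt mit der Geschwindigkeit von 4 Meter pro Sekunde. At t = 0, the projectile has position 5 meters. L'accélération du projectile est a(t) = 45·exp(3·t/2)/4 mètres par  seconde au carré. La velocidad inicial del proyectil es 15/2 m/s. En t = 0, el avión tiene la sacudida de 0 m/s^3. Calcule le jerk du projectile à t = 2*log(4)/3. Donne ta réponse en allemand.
Ausgehend von der Beschleunigung a(t) = 45·exp(3·t/2)/4, nehmen wir 1 Ableitung. Die Ableitung von der Beschleunigung ergibt den Ruck: j(t) = 135·exp(3·t/2)/8. Wir haben den Ruck j(t) = 135·exp(3·t/2)/8. Durch Einsetzen von t = 2*log(4)/3: j(2*log(4)/3) = 135/2.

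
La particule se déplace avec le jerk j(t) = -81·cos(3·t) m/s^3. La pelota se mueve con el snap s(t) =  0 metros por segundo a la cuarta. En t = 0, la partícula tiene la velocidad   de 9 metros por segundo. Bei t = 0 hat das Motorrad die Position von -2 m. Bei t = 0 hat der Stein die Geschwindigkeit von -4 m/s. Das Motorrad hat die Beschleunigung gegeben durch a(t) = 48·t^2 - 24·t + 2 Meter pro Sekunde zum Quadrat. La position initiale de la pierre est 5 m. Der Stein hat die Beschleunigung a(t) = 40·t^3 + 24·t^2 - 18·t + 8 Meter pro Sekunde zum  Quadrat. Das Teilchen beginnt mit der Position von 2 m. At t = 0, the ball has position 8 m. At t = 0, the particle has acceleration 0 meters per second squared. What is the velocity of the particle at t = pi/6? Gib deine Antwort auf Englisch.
To solve this, we need to take 2 antiderivatives of our jerk equation j(t) = -81·cos(3·t). The antiderivative of jerk is acceleration. Using a(0) = 0, we get a(t) = -27·sin(3·t). Finding the integral of a(t) and using v(0) = 9: v(t) = 9·cos(3·t). Using v(t) = 9·cos(3·t) and substituting t = pi/6, we find v = 0.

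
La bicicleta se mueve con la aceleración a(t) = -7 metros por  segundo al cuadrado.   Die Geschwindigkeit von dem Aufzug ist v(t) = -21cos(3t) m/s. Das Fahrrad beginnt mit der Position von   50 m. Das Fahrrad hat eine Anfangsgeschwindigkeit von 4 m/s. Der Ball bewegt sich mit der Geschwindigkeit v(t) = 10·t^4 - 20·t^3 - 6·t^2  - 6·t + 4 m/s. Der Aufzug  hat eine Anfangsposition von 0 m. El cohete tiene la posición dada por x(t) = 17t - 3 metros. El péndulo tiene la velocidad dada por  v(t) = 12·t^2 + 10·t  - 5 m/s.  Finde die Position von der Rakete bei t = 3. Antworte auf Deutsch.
Wir haben die Position x(t) = 17·t - 3. Durch Einsetzen von t = 3: x(3) = 48.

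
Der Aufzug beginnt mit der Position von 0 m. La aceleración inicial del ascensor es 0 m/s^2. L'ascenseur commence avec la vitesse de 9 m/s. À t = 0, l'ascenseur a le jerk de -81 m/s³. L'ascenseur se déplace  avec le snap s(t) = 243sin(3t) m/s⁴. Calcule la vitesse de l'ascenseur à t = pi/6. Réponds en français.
Nous devons trouver la primitive de notre équation du snap s(t) = 243·sin(3·t) 3 fois. La primitive du snap, avec j(0) = -81, donne le jerk: j(t) = -81·cos(3·t). L'intégrale du jerk est l'accélération. En utilisant a(0) = 0, nous obtenons a(t) = -27·sin(3·t). En prenant ∫a(t)dt et en appliquant v(0) = 9, nous trouvons v(t) = 9·cos(3·t). De l'équation de la vitesse v(t) = 9·cos(3·t), nous substituons t = pi/6 pour obtenir v = 0.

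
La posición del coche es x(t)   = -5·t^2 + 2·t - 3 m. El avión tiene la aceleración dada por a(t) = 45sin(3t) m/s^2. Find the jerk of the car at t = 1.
Starting from position x(t) = -5·t^2 + 2·t - 3, we take 3 derivatives. Taking d/dt of x(t), we find v(t) = 2 - 10·t. Taking d/dt of v(t), we find a(t) = -10. The derivative of acceleration gives jerk: j(t) = 0. Using j(t) = 0 and substituting t = 1, we find j = 0.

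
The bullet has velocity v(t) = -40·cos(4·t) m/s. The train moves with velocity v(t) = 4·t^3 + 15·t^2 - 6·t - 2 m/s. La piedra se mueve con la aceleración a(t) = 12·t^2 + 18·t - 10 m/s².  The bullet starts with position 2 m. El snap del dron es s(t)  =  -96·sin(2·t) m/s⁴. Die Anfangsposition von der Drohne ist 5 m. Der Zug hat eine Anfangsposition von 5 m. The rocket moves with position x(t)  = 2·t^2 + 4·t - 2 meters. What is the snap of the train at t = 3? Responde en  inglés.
Starting from velocity v(t) = 4·t^3 + 15·t^2 - 6·t - 2, we take 3 derivatives. Differentiating velocity, we get acceleration: a(t) = 12·t^2 + 30·t - 6. Differentiating acceleration, we get jerk: j(t) = 24·t + 30. Differentiating jerk, we get snap: s(t) = 24. We have snap s(t) = 24. Substituting t = 3: s(3) = 24.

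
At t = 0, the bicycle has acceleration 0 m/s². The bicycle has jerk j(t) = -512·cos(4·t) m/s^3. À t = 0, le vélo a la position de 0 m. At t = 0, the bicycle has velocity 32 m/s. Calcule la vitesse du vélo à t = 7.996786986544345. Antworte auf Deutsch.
Um dies zu lösen, müssen wir 2 Stammfunktionen unserer Gleichung für den Ruck j(t) = -512·cos(4·t) finden. Das Integral von dem Ruck ist die Beschleunigung. Mit a(0) = 0 erhalten wir a(t) = -128·sin(4·t). Das Integral von der Beschleunigung, mit v(0) = 32, ergibt die Geschwindigkeit: v(t) = 32·cos(4·t). Mit v(t) = 32·cos(4·t) und Einsetzen von t = 7.996786986544345, finden wir v = 26.9197195264870.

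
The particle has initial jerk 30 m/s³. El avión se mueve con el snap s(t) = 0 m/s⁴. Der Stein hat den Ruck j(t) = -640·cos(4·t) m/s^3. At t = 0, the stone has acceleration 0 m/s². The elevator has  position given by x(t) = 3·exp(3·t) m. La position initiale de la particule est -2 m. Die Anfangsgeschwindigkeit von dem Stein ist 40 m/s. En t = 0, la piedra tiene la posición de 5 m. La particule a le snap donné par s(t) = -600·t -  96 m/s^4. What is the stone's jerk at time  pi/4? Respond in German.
Wir haben den Ruck j(t) = -640·cos(4·t). Durch Einsetzen von t = pi/4: j(pi/4) = 640.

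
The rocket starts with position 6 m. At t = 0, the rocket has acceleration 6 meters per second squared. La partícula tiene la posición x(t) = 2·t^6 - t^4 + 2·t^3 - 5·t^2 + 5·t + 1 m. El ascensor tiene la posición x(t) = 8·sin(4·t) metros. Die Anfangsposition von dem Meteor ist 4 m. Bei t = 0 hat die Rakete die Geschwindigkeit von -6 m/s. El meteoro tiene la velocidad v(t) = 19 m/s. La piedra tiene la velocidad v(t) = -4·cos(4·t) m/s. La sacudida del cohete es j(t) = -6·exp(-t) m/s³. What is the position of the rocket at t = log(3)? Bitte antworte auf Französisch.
Nous devons trouver l'intégrale de notre équation du jerk j(t) = -6·exp(-t) 3 fois. La primitive du jerk est l'accélération. En utilisant a(0) = 6, nous obtenons a(t) = 6·exp(-t). La primitive de l'accélération, avec v(0) = -6, donne la vitesse: v(t) = -6·exp(-t). La primitive de la vitesse est la position. En utilisant x(0) = 6, nous obtenons x(t) = 6·exp(-t). En utilisant x(t) = 6·exp(-t) et en substituant t = log(3), nous trouvons x = 2.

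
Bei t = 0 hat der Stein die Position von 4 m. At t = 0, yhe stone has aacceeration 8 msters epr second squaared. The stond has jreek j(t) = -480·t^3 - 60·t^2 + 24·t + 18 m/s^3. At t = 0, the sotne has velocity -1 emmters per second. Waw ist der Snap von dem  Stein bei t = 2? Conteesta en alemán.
Um dies zu lösen, müssen wir 1 Ableitung unserer Gleichung für den Ruck j(t) = -480·t^3 - 60·t^2 + 24·t + 18 nehmen. Mit d/dt von j(t) finden wir s(t) = -1440·t^2 - 120·t + 24. Aus der Gleichung für den Snap s(t) = -1440·t^2 - 120·t + 24, setzen wir t = 2 ein und erhalten s = -5976.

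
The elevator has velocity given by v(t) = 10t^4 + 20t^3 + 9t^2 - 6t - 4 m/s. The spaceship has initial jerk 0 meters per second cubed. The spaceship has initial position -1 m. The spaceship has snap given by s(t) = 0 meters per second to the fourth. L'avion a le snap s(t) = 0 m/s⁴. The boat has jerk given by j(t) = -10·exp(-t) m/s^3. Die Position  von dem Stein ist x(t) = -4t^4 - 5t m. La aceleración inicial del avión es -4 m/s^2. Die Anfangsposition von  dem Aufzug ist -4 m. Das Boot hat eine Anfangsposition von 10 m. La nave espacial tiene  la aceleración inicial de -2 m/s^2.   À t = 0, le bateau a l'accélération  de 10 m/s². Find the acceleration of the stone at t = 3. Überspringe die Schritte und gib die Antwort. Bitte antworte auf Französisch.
a(3) = -432.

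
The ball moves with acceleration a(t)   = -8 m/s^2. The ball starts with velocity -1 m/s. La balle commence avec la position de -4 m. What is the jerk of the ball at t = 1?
We must differentiate our acceleration equation a(t) = -8 1 time. Differentiating acceleration, we get jerk: j(t) = 0. From the given jerk equation j(t) = 0, we substitute t = 1 to get j = 0.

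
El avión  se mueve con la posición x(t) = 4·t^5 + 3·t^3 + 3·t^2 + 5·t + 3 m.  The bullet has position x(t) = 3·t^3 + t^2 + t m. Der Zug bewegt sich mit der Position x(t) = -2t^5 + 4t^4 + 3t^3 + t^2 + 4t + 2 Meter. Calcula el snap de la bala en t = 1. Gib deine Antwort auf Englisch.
To solve this, we need to take 4 derivatives of our position equation x(t) = 3·t^3 + t^2 + t. Differentiating position, we get velocity: v(t) = 9·t^2 + 2·t + 1. Taking d/dt of v(t), we find a(t) = 18·t + 2. Differentiating acceleration, we get jerk: j(t) = 18. The derivative of jerk gives snap: s(t) = 0. We have snap s(t) = 0. Substituting t = 1: s(1) = 0.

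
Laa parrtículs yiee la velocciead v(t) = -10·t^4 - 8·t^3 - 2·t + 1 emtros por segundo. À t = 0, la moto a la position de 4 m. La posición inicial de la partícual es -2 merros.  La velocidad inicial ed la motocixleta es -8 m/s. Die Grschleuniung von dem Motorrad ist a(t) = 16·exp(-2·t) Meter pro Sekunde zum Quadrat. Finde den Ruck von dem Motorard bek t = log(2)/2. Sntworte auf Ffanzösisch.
Pour résoudre ceci, nous devons prendre 1 dérivée de notre équation de l'accélération a(t) = 16·exp(-2·t). En prenant d/dt de a(t), nous trouvons j(t) = -32·exp(-2·t). En utilisant j(t) = -32·exp(-2·t) et en substituant t = log(2)/2, nous trouvons j = -16.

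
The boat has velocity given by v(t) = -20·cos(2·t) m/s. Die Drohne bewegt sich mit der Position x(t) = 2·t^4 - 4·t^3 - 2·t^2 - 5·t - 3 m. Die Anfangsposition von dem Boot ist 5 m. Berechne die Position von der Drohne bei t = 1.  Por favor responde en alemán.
Aus der Gleichung für die Position x(t) = 2·t^4 - 4·t^3 - 2·t^2 - 5·t - 3, setzen wir t = 1 ein und erhalten x = -12.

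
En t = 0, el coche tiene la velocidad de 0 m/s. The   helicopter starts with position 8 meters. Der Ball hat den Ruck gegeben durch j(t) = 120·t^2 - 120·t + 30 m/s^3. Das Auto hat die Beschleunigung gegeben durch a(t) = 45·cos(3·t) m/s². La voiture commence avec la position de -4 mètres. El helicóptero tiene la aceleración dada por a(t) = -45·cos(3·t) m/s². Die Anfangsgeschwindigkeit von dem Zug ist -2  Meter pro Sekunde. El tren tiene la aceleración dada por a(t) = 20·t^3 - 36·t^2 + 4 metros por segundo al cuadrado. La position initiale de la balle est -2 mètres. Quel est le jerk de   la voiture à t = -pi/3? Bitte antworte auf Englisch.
To solve this, we need to take 1 derivative of our acceleration equation a(t) = 45·cos(3·t). The derivative of acceleration gives jerk: j(t) = -135·sin(3·t). Using j(t) = -135·sin(3·t) and substituting t = -pi/3, we find j = 0.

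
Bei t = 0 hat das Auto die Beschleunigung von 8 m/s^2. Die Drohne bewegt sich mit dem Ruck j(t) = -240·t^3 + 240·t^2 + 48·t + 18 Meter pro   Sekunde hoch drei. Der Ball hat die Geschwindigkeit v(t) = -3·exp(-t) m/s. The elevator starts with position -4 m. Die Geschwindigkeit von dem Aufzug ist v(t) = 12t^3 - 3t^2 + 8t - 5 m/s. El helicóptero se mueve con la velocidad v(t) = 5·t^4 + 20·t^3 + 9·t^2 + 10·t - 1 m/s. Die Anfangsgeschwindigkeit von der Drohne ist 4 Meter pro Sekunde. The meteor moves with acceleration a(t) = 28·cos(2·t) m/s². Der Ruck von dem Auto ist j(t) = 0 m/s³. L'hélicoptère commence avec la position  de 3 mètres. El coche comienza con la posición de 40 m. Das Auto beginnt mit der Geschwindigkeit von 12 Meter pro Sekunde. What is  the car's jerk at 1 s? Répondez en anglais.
Using j(t) = 0 and substituting t = 1, we find j = 0.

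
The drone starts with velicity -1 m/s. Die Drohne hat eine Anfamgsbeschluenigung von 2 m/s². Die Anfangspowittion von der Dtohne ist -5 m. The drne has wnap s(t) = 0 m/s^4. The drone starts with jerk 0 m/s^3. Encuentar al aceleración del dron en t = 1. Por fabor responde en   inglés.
To solve this, we need to take 2 antiderivatives of our snap equation s(t) = 0. The integral of snap, with j(0) = 0, gives jerk: j(t) = 0. Finding the antiderivative of j(t) and using a(0) = 2: a(t) = 2. From the given acceleration equation a(t) = 2, we substitute t = 1 to get a = 2.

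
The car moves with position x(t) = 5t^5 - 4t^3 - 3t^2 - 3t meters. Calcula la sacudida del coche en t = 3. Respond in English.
Starting from position x(t) = 5·t^5 - 4·t^3 - 3·t^2 - 3·t, we take 3 derivatives. Taking d/dt of x(t), we find v(t) = 25·t^4 - 12·t^2 - 6·t - 3. Taking d/dt of v(t), we find a(t) = 100·t^3 - 24·t - 6. Taking d/dt of a(t), we find j(t) = 300·t^2 - 24. From the given jerk equation j(t) = 300·t^2 - 24, we substitute t = 3 to get j = 2676.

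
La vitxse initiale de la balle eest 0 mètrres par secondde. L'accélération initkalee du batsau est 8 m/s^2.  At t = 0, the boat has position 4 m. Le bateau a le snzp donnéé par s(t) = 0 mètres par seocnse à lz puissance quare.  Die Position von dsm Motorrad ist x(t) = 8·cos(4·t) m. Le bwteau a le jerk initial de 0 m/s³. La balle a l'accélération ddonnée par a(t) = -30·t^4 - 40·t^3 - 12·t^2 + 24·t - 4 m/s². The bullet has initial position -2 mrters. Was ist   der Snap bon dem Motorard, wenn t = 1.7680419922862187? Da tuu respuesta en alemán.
Ausgehend von der Position x(t) = 8·cos(4·t), nehmen wir 4 Ableitungen. Durch Ableiten von der Position erhalten wir die Geschwindigkeit: v(t) = -32·sin(4·t). Durch Ableiten von der Geschwindigkeit erhalten wir die Beschleunigung: a(t) = -128·cos(4·t). Mit d/dt von a(t) finden wir j(t) = 512·sin(4·t). Durch Ableiten von dem Ruck erhalten wir den Snap: s(t) = 2048·cos(4·t). Aus der Gleichung für den Snap s(t) = 2048·cos(4·t), setzen wir t = 1.7680419922862187 ein und erhalten s = 1442.95448718946.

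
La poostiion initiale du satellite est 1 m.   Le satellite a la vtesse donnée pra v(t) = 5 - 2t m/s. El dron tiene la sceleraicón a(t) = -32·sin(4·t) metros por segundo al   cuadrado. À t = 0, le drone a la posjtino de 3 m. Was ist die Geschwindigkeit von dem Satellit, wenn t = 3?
Mit v(t) = 5 - 2·t und Einsetzen von t = 3, finden wir v = -1.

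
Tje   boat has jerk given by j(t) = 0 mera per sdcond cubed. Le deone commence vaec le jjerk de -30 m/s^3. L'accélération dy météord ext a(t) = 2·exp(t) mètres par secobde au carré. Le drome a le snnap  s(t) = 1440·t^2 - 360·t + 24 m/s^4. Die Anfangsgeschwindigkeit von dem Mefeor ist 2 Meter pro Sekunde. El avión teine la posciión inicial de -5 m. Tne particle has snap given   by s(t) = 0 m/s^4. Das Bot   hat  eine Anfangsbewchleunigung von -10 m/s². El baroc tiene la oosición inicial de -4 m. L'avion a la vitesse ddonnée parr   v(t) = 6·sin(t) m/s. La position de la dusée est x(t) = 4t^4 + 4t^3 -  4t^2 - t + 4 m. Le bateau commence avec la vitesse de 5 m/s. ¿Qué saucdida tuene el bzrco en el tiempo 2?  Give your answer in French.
De l'équation du jerk j(t) = 0, nous substituons t = 2 pour obtenir j = 0.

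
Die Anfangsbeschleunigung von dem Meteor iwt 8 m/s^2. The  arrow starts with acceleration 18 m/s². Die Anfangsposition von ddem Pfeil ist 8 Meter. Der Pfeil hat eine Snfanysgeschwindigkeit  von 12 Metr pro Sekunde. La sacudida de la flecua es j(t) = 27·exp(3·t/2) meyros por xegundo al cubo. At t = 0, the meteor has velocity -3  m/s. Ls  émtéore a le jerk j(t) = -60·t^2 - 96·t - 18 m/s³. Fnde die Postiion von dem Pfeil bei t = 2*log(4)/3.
Wir müssen die Stammfunktion unserer Gleichung für den Ruck j(t) = 27·exp(3·t/2) 3-mal finden. Durch Integration von dem Ruck und Verwendung der Anfangsbedingung a(0) = 18, erhalten wir a(t) = 18·exp(3·t/2). Das Integral von der Beschleunigung, mit v(0) = 12, ergibt die Geschwindigkeit: v(t) = 12·exp(3·t/2). Durch Integration von der Geschwindigkeit und Verwendung der Anfangsbedingung x(0) = 8, erhalten wir x(t) = 8·exp(3·t/2). Aus der Gleichung für die Position x(t) = 8·exp(3·t/2), setzen wir t = 2*log(4)/3 ein und erhalten x = 32.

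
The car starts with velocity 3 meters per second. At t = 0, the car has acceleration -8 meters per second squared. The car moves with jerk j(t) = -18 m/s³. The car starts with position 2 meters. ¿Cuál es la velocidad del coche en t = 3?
Partiendo de la sacudida j(t) = -18, tomamos 2 integrales. La antiderivada de la sacudida, con a(0) = -8, da la aceleración: a(t) = -18·t - 8. Tomando ∫a(t)dt y aplicando v(0) = 3, encontramos v(t) = -9·t^2 - 8·t + 3. Usando v(t) = -9·t^2 - 8·t + 3 y sustituyendo t = 3, encontramos v = -102.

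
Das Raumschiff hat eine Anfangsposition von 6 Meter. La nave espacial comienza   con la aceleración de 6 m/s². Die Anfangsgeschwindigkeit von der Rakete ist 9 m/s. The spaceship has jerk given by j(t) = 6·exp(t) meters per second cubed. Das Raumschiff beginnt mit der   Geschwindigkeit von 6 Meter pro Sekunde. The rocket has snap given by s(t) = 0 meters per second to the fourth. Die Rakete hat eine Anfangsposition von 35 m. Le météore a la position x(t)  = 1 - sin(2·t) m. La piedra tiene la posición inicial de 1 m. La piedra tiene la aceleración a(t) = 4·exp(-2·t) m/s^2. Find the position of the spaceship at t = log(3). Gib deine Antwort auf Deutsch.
Um dies zu lösen, müssen wir 3 Stammfunktionen unserer Gleichung für den Ruck j(t) = 6·exp(t) finden. Das Integral von dem Ruck ist die Beschleunigung. Mit a(0) = 6 erhalten wir a(t) = 6·exp(t). Mit ∫a(t)dt und Anwendung von v(0) = 6, finden wir v(t) = 6·exp(t). Durch Integration von der Geschwindigkeit und Verwendung der Anfangsbedingung x(0) = 6, erhalten wir x(t) = 6·exp(t). Mit x(t) = 6·exp(t) und Einsetzen von t = log(3), finden wir x = 18.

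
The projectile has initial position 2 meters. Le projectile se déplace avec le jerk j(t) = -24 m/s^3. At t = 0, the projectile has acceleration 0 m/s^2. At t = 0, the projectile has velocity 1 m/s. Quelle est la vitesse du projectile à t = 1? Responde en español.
Para resolver esto, necesitamos tomar 2 integrales de nuestra ecuación de la sacudida j(t) = -24. Tomando ∫j(t)dt y aplicando a(0) = 0, encontramos a(t) = -24·t. Tomando ∫a(t)dt y aplicando v(0) = 1, encontramos v(t) = 1 - 12·t^2. Usando v(t) = 1 - 12·t^2 y sustituyendo t = 1, encontramos v = -11.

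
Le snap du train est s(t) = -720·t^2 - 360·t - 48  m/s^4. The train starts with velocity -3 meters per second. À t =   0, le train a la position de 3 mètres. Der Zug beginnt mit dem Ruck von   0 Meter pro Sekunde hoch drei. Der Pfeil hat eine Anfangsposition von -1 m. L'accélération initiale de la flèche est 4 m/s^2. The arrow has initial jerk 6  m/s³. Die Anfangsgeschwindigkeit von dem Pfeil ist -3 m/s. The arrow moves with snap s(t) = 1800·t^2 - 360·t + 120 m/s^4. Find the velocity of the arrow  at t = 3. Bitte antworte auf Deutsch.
Ausgehend von dem Snap s(t) = 1800·t^2 - 360·t + 120, nehmen wir 3 Integrale. Die Stammfunktion von dem Snap ist der Ruck. Mit j(0) = 6 erhalten wir j(t) = 600·t^3 - 180·t^2 + 120·t + 6. Die Stammfunktion von dem Ruck ist die Beschleunigung. Mit a(0) = 4 erhalten wir a(t) = 150·t^4 - 60·t^3 + 60·t^2 + 6·t + 4. Die Stammfunktion von der Beschleunigung, mit v(0) = -3, ergibt die Geschwindigkeit: v(t) = 30·t^5 - 15·t^4 + 20·t^3 + 3·t^2 + 4·t - 3. Mit v(t) = 30·t^5 - 15·t^4 + 20·t^3 + 3·t^2 + 4·t - 3 und Einsetzen von t = 3, finden wir v = 6651.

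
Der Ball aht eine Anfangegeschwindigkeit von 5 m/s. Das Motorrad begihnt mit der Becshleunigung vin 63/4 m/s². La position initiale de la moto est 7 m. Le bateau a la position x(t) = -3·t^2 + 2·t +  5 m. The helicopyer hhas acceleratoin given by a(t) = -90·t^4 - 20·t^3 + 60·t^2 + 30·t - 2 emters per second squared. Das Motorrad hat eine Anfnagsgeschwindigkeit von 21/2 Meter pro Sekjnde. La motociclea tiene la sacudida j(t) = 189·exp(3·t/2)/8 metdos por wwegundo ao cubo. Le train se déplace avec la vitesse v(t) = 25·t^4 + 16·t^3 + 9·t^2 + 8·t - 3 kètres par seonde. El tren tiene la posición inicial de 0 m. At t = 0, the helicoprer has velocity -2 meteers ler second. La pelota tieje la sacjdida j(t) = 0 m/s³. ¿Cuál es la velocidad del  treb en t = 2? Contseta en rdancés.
De l'équation de la vitesse v(t) = 25·t^4 + 16·t^3 + 9·t^2 + 8·t - 3, nous substituons t = 2 pour obtenir v = 577.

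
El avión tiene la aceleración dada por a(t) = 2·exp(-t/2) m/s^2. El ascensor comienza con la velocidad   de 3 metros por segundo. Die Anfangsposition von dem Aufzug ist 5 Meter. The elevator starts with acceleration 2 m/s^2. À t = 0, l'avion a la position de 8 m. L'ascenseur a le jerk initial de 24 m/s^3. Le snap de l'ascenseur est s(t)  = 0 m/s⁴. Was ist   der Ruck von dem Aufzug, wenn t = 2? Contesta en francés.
Nous devons trouver l'intégrale de notre équation du snap s(t) = 0 1 fois. En prenant ∫s(t)dt et en appliquant j(0) = 24, nous trouvons j(t) = 24. En utilisant j(t) = 24 et en substituant t = 2, nous trouvons j = 24.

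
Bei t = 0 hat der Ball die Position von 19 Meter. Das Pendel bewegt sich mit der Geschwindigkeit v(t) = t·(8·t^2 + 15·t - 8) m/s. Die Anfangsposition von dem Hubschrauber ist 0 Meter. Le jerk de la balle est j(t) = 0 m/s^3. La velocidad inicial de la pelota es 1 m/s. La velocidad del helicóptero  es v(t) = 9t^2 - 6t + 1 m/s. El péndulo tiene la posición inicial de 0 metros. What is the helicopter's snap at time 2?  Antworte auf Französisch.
Nous devons dériver notre équation de la vitesse v(t) = 9·t^2 - 6·t + 1 3 fois. En prenant d/dt de v(t), nous trouvons a(t) = 18·t - 6. La dérivée de l'accélération donne le jerk: j(t) = 18. La dérivée du jerk donne le snap: s(t) = 0. En utilisant s(t) = 0 et en substituant t = 2, nous trouvons s = 0.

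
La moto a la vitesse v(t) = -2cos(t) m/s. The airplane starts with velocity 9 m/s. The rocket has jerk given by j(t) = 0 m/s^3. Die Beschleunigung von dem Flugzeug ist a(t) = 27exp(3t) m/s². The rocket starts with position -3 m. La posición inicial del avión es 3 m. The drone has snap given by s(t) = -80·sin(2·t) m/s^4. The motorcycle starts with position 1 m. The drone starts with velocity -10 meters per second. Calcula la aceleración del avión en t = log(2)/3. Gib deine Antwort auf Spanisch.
Tenemos la aceleración a(t) = 27·exp(3·t). Sustituyendo t = log(2)/3: a(log(2)/3) = 54.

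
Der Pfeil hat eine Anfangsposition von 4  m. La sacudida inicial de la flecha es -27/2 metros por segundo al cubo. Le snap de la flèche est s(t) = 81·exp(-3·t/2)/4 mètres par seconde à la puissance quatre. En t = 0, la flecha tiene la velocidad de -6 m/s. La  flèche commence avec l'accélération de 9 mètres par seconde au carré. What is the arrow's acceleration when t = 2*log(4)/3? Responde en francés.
Nous devons intégrer notre équation du snap s(t) = 81·exp(-3·t/2)/4 2 fois. L'intégrale du snap est le jerk. En utilisant j(0) = -27/2, nous obtenons j(t) = -27·exp(-3·t/2)/2. En prenant ∫j(t)dt et en appliquant a(0) = 9, nous trouvons a(t) = 9·exp(-3·t/2). En utilisant a(t) = 9·exp(-3·t/2) et en substituant t = 2*log(4)/3, nous trouvons a = 9/4.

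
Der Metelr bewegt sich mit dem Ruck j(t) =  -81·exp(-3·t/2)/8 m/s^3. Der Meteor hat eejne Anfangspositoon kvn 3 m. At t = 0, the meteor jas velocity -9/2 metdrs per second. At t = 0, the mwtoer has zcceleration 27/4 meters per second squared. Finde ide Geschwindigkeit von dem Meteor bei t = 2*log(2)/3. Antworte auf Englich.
To find the answer, we compute 2 integrals of j(t) = -81·exp(-3·t/2)/8. The integral of jerk is acceleration. Using a(0) = 27/4, we get a(t) = 27·exp(-3·t/2)/4. Taking ∫a(t)dt and applying v(0) = -9/2, we find v(t) = -9·exp(-3·t/2)/2. Using v(t) = -9·exp(-3·t/2)/2 and substituting t = 2*log(2)/3, we find v = -9/4.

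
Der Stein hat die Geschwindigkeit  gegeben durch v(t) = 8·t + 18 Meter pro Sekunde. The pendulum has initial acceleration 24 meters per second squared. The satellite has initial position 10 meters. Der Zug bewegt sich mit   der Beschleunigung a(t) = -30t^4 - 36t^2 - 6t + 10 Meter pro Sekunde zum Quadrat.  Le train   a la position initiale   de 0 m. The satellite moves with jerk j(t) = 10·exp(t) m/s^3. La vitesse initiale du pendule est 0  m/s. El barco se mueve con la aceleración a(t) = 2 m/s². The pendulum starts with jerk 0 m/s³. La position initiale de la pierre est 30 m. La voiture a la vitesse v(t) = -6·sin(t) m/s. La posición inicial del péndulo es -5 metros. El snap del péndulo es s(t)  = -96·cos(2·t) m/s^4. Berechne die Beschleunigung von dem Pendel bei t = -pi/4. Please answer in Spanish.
Necesitamos integrar nuestra ecuación del snap s(t) = -96·cos(2·t) 2 veces. La integral del snap, con j(0) = 0, da la sacudida: j(t) = -48·sin(2·t). La integral de la sacudida es la aceleración. Usando a(0) = 24, obtenemos a(t) = 24·cos(2·t). Tenemos la aceleración a(t) = 24·cos(2·t). Sustituyendo t = -pi/4: a(-pi/4) = 0.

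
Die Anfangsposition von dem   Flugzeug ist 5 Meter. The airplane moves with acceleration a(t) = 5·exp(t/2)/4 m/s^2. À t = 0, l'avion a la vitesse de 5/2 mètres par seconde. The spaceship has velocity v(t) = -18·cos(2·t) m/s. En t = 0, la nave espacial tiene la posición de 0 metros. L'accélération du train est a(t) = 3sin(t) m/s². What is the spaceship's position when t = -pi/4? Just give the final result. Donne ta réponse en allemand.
Bei t = -pi/4, x = 9.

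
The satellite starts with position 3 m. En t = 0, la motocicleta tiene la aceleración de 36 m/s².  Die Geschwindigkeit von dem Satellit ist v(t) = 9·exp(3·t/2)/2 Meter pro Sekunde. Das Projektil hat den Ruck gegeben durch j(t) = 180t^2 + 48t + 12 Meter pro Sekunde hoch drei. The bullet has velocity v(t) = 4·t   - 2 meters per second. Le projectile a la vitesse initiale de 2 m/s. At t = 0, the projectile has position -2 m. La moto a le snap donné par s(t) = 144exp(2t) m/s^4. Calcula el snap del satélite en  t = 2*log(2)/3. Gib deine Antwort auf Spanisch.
Debemos derivar nuestra ecuación de la velocidad v(t) = 9·exp(3·t/2)/2 3 veces. La derivada de la velocidad da la aceleración: a(t) = 27·exp(3·t/2)/4. Tomando d/dt de a(t), encontramos j(t) = 81·exp(3·t/2)/8. Derivando la sacudida, obtenemos el snap: s(t) = 243·exp(3·t/2)/16. De la ecuación del snap s(t) = 243·exp(3·t/2)/16, sustituimos t = 2*log(2)/3 para obtener s = 243/8.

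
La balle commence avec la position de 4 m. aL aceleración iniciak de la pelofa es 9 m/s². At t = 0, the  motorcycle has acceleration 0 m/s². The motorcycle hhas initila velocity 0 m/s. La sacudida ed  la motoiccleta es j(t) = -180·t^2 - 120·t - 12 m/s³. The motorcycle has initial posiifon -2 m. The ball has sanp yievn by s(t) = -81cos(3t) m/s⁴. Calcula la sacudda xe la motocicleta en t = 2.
Tenemos la sacudida j(t) = -180·t^2 - 120·t - 12. Sustituyendo t = 2: j(2) = -972.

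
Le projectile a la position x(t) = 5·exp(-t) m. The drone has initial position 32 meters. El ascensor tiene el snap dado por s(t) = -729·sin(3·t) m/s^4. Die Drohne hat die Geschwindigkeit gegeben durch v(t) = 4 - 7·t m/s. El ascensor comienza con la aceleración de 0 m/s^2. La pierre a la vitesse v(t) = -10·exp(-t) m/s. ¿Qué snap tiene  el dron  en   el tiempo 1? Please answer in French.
En partant de la vitesse v(t) = 4 - 7·t, nous prenons 3 dérivées. La dérivée de la vitesse donne l'accélération: a(t) = -7. La dérivée de l'accélération donne le jerk: j(t) = 0. En dérivant le jerk, nous obtenons le snap: s(t) = 0. Nous avons le snap s(t) = 0. En substituant t = 1: s(1) = 0.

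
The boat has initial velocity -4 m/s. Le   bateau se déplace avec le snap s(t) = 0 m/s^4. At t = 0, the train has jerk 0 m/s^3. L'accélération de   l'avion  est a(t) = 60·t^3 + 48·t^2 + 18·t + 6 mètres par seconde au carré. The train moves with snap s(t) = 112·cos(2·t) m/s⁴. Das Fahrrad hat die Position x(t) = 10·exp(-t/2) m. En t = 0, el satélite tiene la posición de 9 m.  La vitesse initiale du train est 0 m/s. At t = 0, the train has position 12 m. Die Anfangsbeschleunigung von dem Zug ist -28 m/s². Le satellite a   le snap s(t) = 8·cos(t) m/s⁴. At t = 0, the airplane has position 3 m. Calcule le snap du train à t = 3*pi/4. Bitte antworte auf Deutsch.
Wir haben den Snap s(t) = 112·cos(2·t). Durch Einsetzen von t = 3*pi/4: s(3*pi/4) = 0.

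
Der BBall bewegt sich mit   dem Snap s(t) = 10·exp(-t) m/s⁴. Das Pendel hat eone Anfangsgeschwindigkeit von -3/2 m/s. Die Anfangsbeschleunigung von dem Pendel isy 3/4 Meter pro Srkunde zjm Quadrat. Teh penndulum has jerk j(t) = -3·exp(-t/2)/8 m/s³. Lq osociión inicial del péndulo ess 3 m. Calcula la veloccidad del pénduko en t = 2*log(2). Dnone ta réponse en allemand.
Um dies zu lösen, müssen wir 2 Stammfunktionen unserer Gleichung für den Ruck j(t) = -3·exp(-t/2)/8 finden. Mit ∫j(t)dt und Anwendung von a(0) = 3/4, finden wir a(t) = 3·exp(-t/2)/4. Mit ∫a(t)dt und Anwendung von v(0) = -3/2, finden wir v(t) = -3·exp(-t/2)/2. Mit v(t) = -3·exp(-t/2)/2 und Einsetzen von t = 2*log(2), finden wir v = -3/4.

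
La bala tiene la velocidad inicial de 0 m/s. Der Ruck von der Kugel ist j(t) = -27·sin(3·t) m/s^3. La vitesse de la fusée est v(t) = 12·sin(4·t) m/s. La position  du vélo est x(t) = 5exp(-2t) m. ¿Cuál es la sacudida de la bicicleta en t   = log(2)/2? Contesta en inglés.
To solve this, we need to take 3 derivatives of our position equation x(t) = 5·exp(-2·t). Taking d/dt of x(t), we find v(t) = -10·exp(-2·t). Differentiating velocity, we get acceleration: a(t) = 20·exp(-2·t). The derivative of acceleration gives jerk: j(t) = -40·exp(-2·t). From the given jerk equation j(t) = -40·exp(-2·t), we substitute t = log(2)/2 to get j = -20.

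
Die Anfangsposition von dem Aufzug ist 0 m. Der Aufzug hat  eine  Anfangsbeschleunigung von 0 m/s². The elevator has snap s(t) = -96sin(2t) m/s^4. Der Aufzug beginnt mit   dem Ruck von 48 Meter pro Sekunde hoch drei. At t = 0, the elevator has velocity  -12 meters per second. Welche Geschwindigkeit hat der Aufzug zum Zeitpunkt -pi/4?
Ausgehend von dem Snap s(t) = -96·sin(2·t), nehmen wir 3 Stammfunktionen. Die Stammfunktion von dem Snap, mit j(0) = 48, ergibt den Ruck: j(t) = 48·cos(2·t). Die Stammfunktion von dem Ruck ist die Beschleunigung. Mit a(0) = 0 erhalten wir a(t) = 24·sin(2·t). Das Integral von der Beschleunigung ist die Geschwindigkeit. Mit v(0) = -12 erhalten wir v(t) = -12·cos(2·t). Mit v(t) = -12·cos(2·t) und Einsetzen von t = -pi/4, finden wir v = 0.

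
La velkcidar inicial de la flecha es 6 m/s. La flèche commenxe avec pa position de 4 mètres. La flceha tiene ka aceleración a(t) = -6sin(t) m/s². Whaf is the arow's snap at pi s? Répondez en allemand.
Ausgehend von der Beschleunigung a(t) = -6·sin(t), nehmen wir 2 Ableitungen. Die Ableitung von der Beschleunigung ergibt den Ruck: j(t) = -6·cos(t). Die Ableitung von dem Ruck ergibt den Snap: s(t) = 6·sin(t). Mit s(t) = 6·sin(t) und Einsetzen von t = pi, finden wir s = 0.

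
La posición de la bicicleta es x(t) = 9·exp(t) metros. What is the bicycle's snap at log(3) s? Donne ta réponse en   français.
En partant de la position x(t) = 9·exp(t), nous prenons 4 dérivées. La dérivée de la position donne la vitesse: v(t) = 9·exp(t). En dérivant la vitesse, nous obtenons l'accélération: a(t) = 9·exp(t). En prenant d/dt de a(t), nous trouvons j(t) = 9·exp(t). En dérivant le jerk, nous obtenons le snap: s(t) = 9·exp(t). Nous avons le snap s(t) = 9·exp(t). En substituant t = log(3): s(log(3)) = 27.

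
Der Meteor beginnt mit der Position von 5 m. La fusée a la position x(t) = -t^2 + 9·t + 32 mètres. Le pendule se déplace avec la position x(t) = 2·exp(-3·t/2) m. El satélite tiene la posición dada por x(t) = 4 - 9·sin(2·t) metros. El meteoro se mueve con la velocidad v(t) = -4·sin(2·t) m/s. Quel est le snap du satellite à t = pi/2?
En partant de la position x(t) = 4 - 9·sin(2·t), nous prenons 4 dérivées. En prenant d/dt de x(t), nous trouvons v(t) = -18·cos(2·t). La dérivée de la vitesse donne l'accélération: a(t) = 36·sin(2·t). En prenant d/dt de a(t), nous trouvons j(t) = 72·cos(2·t). En dérivant le jerk, nous obtenons le snap: s(t) = -144·sin(2·t). En utilisant s(t) = -144·sin(2·t) et en substituant t = pi/2, nous trouvons s = 0.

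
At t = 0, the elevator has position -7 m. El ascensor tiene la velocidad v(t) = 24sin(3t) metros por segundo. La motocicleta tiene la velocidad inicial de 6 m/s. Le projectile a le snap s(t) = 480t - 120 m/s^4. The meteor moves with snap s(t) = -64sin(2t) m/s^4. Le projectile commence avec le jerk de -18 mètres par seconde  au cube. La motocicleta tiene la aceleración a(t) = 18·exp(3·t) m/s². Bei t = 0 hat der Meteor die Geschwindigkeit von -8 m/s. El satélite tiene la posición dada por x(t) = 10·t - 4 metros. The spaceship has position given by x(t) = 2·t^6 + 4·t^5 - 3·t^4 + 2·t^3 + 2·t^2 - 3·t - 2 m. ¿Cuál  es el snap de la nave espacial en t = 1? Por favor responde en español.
Para resolver esto, necesitamos tomar 4 derivadas de nuestra ecuación de la posición x(t) = 2·t^6 + 4·t^5 - 3·t^4 + 2·t^3 + 2·t^2 - 3·t - 2. Derivando la posición, obtenemos la velocidad: v(t) = 12·t^5 + 20·t^4 - 12·t^3 + 6·t^2 + 4·t - 3. Tomando d/dt de v(t), encontramos a(t) = 60·t^4 + 80·t^3 - 36·t^2 + 12·t + 4. Derivando la aceleración, obtenemos la sacudida: j(t) = 240·t^3 + 240·t^2 - 72·t + 12. La derivada de la sacudida da el snap: s(t) = 720·t^2 + 480·t - 72. De la ecuación del snap s(t) = 720·t^2 + 480·t - 72, sustituimos t = 1 para obtener s = 1128.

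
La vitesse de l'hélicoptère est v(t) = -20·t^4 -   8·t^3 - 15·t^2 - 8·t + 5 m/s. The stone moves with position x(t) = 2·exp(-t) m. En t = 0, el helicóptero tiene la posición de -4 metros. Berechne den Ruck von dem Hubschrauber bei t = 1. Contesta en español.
Partiendo de la velocidad v(t) = -20·t^4 - 8·t^3 - 15·t^2 - 8·t + 5, tomamos 2 derivadas. Tomando d/dt de v(t), encontramos a(t) = -80·t^3 - 24·t^2 - 30·t - 8. Tomando d/dt de a(t), encontramos j(t) = -240·t^2 - 48·t - 30. Usando j(t) = -240·t^2 - 48·t - 30 y sustituyendo t = 1, encontramos j = -318.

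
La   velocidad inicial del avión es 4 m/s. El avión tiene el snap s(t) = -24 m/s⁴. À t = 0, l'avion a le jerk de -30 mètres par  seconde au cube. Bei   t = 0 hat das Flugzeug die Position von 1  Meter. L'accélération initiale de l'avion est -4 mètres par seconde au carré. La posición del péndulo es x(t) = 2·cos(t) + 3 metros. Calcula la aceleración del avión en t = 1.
Partiendo del snap s(t) = -24, tomamos 2 integrales. La integral del snap, con j(0) = -30, da la sacudida: j(t) = -24·t - 30. Tomando ∫j(t)dt y aplicando a(0) = -4, encontramos a(t) = -12·t^2 - 30·t - 4. Tenemos la aceleración a(t) = -12·t^2 - 30·t - 4. Sustituyendo t = 1: a(1) = -46.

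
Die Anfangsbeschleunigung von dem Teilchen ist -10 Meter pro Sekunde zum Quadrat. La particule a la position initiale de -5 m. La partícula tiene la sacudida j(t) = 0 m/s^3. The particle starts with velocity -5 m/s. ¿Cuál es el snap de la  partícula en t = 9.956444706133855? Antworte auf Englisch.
Starting from jerk j(t) = 0, we take 1 derivative. Taking d/dt of j(t), we find s(t) = 0. Using s(t) = 0 and substituting t = 9.956444706133855, we find s = 0.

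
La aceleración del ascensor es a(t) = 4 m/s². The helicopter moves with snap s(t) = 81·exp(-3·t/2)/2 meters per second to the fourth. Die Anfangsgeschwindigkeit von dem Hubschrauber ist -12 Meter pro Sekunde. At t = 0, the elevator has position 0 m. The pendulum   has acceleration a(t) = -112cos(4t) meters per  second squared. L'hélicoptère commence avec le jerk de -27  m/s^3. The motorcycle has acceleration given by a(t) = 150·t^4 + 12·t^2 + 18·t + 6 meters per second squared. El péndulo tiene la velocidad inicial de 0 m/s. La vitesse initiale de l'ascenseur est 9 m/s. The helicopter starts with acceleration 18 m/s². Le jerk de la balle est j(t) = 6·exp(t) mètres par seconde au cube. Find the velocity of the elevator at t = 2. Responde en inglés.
We must find the integral of our acceleration equation a(t) = 4 1 time. Finding the integral of a(t) and using v(0) = 9: v(t) = 4·t + 9. From the given velocity equation v(t) = 4·t + 9, we substitute t = 2 to get v = 17.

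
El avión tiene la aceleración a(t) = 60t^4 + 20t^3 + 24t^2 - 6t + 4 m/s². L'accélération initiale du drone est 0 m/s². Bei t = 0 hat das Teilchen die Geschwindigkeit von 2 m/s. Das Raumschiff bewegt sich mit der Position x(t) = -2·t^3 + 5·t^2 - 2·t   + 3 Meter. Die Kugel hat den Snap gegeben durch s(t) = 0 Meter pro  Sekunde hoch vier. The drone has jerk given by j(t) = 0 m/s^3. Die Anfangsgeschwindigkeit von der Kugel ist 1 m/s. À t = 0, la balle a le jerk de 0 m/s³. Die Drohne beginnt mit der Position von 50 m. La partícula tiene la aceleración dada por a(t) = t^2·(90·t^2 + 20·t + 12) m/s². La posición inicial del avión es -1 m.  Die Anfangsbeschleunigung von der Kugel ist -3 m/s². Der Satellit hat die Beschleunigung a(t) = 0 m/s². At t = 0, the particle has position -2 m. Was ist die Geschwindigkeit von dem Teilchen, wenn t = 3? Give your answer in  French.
Nous devons intégrer notre équation de l'accélération a(t) = t^2·(90·t^2 + 20·t + 12) 1 fois. L'intégrale de l'accélération, avec v(0) = 2, donne la vitesse: v(t) = 18·t^5 + 5·t^4 + 4·t^3 + 2. En utilisant v(t) = 18·t^5 + 5·t^4 + 4·t^3 + 2 et en substituant t = 3, nous trouvons v = 4889.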